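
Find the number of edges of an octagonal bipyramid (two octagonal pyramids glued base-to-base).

A bipyramid over an n-gon has 2n triangular faces and n + 2 vertices: V = 8 + 2 = 10, E = 3·8 = 24, F = 2·8 = 16.
Check: V − E + F = 10 − 24 + 16 = 2.

24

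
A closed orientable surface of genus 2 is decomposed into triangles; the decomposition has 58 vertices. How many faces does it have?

120

χ = 2 − 2·2 = -2, and every face is a triangle so 3F = 2E.
V − E + F = -2 with E = 3F/2 gives 58 − (3/2 − 1)·F = -2, so F = 120 and E = 180.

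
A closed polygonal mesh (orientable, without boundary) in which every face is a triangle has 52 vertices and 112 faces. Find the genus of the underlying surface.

3

Every face is a triangle, so 2E = 3·112 = 336, giving E = 168.
χ = V − E + F = 52 − 168 + 112 = -4.
For a closed orientable surface χ = 2 − 2g, so g = (2 − (-4))/2 = 3.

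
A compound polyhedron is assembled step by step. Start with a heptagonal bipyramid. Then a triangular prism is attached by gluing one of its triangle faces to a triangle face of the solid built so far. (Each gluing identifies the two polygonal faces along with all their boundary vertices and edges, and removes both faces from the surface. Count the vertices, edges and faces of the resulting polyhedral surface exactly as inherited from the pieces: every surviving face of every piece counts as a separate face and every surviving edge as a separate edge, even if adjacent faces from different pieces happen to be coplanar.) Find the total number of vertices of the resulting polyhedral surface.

12

A heptagonal bipyramid: V=9, E=21, F=14.
Attach a triangular prism (V=6, E=9, F=5) along a 3-gon: merge 3 vertices and 3 edges, delete both glued faces → V=12, E=27, F=17.
Check: V − E + F = 12 − 27 + 17 = 2.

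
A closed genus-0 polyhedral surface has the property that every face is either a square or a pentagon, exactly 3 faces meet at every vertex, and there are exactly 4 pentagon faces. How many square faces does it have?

4

Let x be the number of squares; then F = 4 + x.
Edge–face incidences: 2E = 5·4 + 4·x = 20 + 4x.
Every vertex has degree 3, so 3V = 2E.
Euler: V − E + F = 2 ⇒ (2E)/3 − E + (4 + x) = 2.
Multiply by 6: 2·(2E) − 3·(2E) + 6·(4 + x) = 12, i.e. 24 + 6x − (20 + 4x) = 12.
Collecting terms: 2x + 4 = 12, so 2x = 8, so x = 4.
Then 2E = 20 + 4·4 = 36, so E = 18, V = 2E/3 = 12, F = 4 + 4 = 8.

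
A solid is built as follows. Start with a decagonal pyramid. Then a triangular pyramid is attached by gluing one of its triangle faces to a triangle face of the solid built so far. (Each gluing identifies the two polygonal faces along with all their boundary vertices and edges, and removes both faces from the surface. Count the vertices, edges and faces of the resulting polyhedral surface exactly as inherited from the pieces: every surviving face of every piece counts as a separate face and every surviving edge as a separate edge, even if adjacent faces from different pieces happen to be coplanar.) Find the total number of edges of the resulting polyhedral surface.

A decagonal pyramid: V=11, E=20, F=11.
Attach a triangular pyramid (V=4, E=6, F=4) along a 3-gon: merge 3 vertices and 3 edges, delete both glued faces → V=12, E=23, F=13.
Check: V − E + F = 12 − 23 + 13 = 2.

23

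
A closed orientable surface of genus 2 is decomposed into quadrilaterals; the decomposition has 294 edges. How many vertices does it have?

145

χ = 2 − 2·2 = -2, and every face is a square so 4F = 2E.
F = 2E/4 = 147. Then V = -2 + E − F = -2 + 294 − 147 = 145.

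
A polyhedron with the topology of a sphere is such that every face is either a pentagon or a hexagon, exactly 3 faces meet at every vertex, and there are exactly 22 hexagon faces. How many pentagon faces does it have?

Let x be the number of pentagons; then F = 22 + x.
Edge–face incidences: 2E = 6·22 + 5·x = 132 + 5x.
Every vertex has degree 3, so 3V = 2E.
Euler: V − E + F = 2 ⇒ (2E)/3 − E + (22 + x) = 2.
Multiply by 6: 2·(2E) − 3·(2E) + 6·(22 + x) = 12, i.e. 132 + 6x − (132 + 5x) = 12.
Collecting terms: x = 12.
Then 2E = 132 + 5·12 = 192, so E = 96, V = 2E/3 = 64, F = 22 + 12 = 34.

12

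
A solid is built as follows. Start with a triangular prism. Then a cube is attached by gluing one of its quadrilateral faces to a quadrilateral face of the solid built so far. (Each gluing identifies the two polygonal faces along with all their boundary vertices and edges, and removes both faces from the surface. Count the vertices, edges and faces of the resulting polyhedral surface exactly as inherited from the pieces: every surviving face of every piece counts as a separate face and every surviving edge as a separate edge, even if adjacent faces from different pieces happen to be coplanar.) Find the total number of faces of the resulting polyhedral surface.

A triangular prism: V=6, E=9, F=5.
Attach a cube (V=8, E=12, F=6) along a 4-gon: merge 4 vertices and 4 edges, delete both glued faces → V=10, E=17, F=9.
Check: V − E + F = 10 − 17 + 9 = 2.

9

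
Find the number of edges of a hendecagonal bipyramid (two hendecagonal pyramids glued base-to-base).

33

A bipyramid over an n-gon has 2n triangular faces and n + 2 vertices: V = 11 + 2 = 13, E = 3·11 = 33, F = 2·11 = 22.
Check: V − E + F = 13 − 33 + 22 = 2.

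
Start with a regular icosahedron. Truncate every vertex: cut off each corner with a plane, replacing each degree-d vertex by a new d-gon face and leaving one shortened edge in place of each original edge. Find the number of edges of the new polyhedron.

The base solid has V = 12, E = 30, F = 20.
Truncation replaces each original edge-end by a new vertex, so V′ = 2E = 60.
Each original edge survives, and each old vertex of degree d contributes d new edges; summing degrees gives Σd = 2E, so E′ = E + 2E = 3E = 90.
Each original face survives and each original vertex becomes one new face: F′ = F + V = 32.

90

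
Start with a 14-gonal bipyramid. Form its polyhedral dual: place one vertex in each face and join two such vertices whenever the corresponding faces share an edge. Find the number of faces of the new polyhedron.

The base solid has V = 16, E = 42, F = 28.
The dual swaps V and F and preserves E: V′ = F = 28, E′ = E = 42, F′ = V = 16.

16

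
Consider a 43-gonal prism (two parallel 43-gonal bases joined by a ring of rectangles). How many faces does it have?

A prism on an n-gon has two n-gon bases and n rectangular sides: V = 2·43 = 86, E = 3·43 = 129, F = 43 + 2 = 45.

45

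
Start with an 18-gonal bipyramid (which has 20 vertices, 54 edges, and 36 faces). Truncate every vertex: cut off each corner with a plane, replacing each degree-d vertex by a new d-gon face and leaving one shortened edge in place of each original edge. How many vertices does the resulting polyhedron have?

Truncation replaces each original edge-end by a new vertex, so V′ = 2E = 108.
Each original edge survives, and each old vertex of degree d contributes d new edges; summing degrees gives Σd = 2E, so E′ = E + 2E = 3E = 162.
Each original face survives and each original vertex becomes one new face: F′ = F + V = 56.

108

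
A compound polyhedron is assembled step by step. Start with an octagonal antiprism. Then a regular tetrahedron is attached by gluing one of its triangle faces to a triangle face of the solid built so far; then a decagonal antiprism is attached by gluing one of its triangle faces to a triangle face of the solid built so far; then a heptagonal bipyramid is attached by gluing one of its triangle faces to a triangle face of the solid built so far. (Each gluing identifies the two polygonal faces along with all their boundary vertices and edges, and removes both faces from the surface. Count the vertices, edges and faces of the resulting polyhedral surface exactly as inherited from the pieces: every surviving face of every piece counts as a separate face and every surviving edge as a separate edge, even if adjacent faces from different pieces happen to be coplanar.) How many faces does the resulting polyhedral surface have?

An octagonal antiprism: V=16, E=32, F=18.
Attach a regular tetrahedron (V=4, E=6, F=4) along a 3-gon: merge 3 vertices and 3 edges, delete both glued faces → V=17, E=35, F=20.
Attach a decagonal antiprism (V=20, E=40, F=22) along a 3-gon: merge 3 vertices and 3 edges, delete both glued faces → V=34, E=72, F=40.
Attach a heptagonal bipyramid (V=9, E=21, F=14) along a 3-gon: merge 3 vertices and 3 edges, delete both glued faces → V=40, E=90, F=52.
Check: V − E + F = 40 − 90 + 52 = 2.

52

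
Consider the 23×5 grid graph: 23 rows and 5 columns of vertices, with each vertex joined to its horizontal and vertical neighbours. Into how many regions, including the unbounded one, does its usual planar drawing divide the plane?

89

The grid has V = 23·5 = 115 vertices and E = 23·4 + 5·22 = 202 edges.
F = 2 − V + E = 2 − 115 + 202 = 89.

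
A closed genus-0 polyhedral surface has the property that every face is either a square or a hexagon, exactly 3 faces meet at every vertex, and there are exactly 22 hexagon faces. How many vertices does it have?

Let x be the number of squares; then F = 22 + x.
Edge–face incidences: 2E = 6·22 + 4·x = 132 + 4x.
Every vertex has degree 3, so 3V = 2E.
Euler: V − E + F = 2 ⇒ (2E)/3 − E + (22 + x) = 2.
Multiply by 6: 2·(2E) − 3·(2E) + 6·(22 + x) = 12, i.e. 132 + 6x − (132 + 4x) = 12.
Collecting terms: 2x = 12, so x = 6.
Then 2E = 132 + 4·6 = 156, so E = 78, V = 2E/3 = 52, F = 22 + 6 = 28.

52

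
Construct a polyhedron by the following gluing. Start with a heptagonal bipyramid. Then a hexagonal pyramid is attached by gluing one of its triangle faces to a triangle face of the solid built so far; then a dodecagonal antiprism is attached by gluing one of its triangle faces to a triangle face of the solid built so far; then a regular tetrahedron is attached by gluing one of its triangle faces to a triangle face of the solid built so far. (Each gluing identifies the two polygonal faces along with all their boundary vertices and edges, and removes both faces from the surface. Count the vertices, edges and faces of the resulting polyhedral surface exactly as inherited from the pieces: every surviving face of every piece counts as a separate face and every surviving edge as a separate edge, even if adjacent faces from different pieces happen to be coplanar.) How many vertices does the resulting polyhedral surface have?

35

A heptagonal bipyramid: V=9, E=21, F=14.
Attach a hexagonal pyramid (V=7, E=12, F=7) along a 3-gon: merge 3 vertices and 3 edges, delete both glued faces → V=13, E=30, F=19.
Attach a dodecagonal antiprism (V=24, E=48, F=26) along a 3-gon: merge 3 vertices and 3 edges, delete both glued faces → V=34, E=75, F=43.
Attach a regular tetrahedron (V=4, E=6, F=4) along a 3-gon: merge 3 vertices and 3 edges, delete both glued faces → V=35, E=78, F=45.
Check: V − E + F = 35 − 78 + 45 = 2.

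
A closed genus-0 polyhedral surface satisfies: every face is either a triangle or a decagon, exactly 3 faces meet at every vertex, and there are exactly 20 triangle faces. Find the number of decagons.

Let x be the number of decagons; then F = 20 + x.
Edge–face incidences: 2E = 3·20 + 10·x = 60 + 10x.
Every vertex has degree 3, so 3V = 2E.
Euler: V − E + F = 2 ⇒ (2E)/3 − E + (20 + x) = 2.
Multiply by 6: 2·(2E) − 3·(2E) + 6·(20 + x) = 12, i.e. 120 + 6x − (60 + 10x) = 12.
Collecting terms: −4x + 60 = 12, so −4x = −48, so x = 12.
Then 2E = 60 + 10·12 = 180, so E = 90, V = 2E/3 = 60, F = 20 + 12 = 32.

12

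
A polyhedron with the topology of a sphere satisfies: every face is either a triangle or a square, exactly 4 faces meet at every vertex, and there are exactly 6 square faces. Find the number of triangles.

8

Let x be the number of triangles; then F = 6 + x.
Edge–face incidences: 2E = 4·6 + 3·x = 24 + 3x.
Every vertex has degree 4, so 4V = 2E.
Euler: V − E + F = 2 ⇒ (2E)/4 − E + (6 + x) = 2.
Multiply by 8: 2·(2E) − 4·(2E) + 8·(6 + x) = 16, i.e. 48 + 8x − 2·(24 + 3x) = 16.
Collecting terms: 2x = 16, so x = 8.
Then 2E = 24 + 3·8 = 48, so E = 24, V = 2E/4 = 12, F = 6 + 8 = 14.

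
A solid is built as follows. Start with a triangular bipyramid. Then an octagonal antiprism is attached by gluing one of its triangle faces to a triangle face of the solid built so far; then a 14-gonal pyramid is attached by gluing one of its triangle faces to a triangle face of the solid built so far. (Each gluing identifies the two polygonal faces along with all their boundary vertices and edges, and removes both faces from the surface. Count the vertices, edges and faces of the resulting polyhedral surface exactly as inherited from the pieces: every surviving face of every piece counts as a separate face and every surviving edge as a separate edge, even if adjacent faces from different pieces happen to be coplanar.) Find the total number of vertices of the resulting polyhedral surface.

30

A triangular bipyramid: V=5, E=9, F=6.
Attach an octagonal antiprism (V=16, E=32, F=18) along a 3-gon: merge 3 vertices and 3 edges, delete both glued faces → V=18, E=38, F=22.
Attach a 14-gonal pyramid (V=15, E=28, F=15) along a 3-gon: merge 3 vertices and 3 edges, delete both glued faces → V=30, E=63, F=35.
Check: V − E + F = 30 − 63 + 35 = 2.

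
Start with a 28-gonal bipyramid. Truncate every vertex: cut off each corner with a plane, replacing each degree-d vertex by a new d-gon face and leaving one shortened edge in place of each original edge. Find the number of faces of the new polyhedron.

86

The base solid has V = 30, E = 84, F = 56.
Truncation replaces each original edge-end by a new vertex, so V′ = 2E = 168.
Each original edge survives, and each old vertex of degree d contributes d new edges; summing degrees gives Σd = 2E, so E′ = E + 2E = 3E = 252.
Each original face survives and each original vertex becomes one new face: F′ = F + V = 86.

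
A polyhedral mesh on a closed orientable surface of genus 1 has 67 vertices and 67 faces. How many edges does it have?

For a closed orientable surface of genus 1, χ = 2 − 2·1 = 0.
E = V + F − (0) = 67 + 67 − (0) = 134.

134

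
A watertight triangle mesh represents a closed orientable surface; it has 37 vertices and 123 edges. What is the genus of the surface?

Every face is a triangle and each edge borders two faces, so 3F = 2·123, giving F = 82.
χ = V − E + F = 37 − 123 + 82 = -4.
For a closed orientable surface χ = 2 − 2g, so g = (2 − (-4))/2 = 3.

3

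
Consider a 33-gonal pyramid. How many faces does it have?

A pyramid on an n-gon base has one n-gon and n triangles: V = 33 + 1 = 34, E = 2·33 = 66, F = 33 + 1 = 34.
Check: V − E + F = 34 − 66 + 34 = 2.

34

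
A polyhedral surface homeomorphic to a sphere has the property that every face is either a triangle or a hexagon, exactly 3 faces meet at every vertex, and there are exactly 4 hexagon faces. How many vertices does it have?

12

Let x be the number of triangles; then F = 4 + x.
Edge–face incidences: 2E = 6·4 + 3·x = 24 + 3x.
Every vertex has degree 3, so 3V = 2E.
Euler: V − E + F = 2 ⇒ (2E)/3 − E + (4 + x) = 2.
Multiply by 6: 2·(2E) − 3·(2E) + 6·(4 + x) = 12, i.e. 24 + 6x − (24 + 3x) = 12.
Collecting terms: 3x = 12, so x = 4.
Then 2E = 24 + 3·4 = 36, so E = 18, V = 2E/3 = 12, F = 4 + 4 = 8.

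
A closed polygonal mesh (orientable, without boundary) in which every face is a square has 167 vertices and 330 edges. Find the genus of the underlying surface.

0

Every face is a square and each edge borders two faces, so 4F = 2·330, giving F = 165.
χ = V − E + F = 167 − 330 + 165 = 2.
For a closed orientable surface χ = 2 − 2g, so g = (2 − (2))/2 = 0.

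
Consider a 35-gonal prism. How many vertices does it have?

A prism on an n-gon has two n-gon bases and n rectangular sides: V = 2·35 = 70, E = 3·35 = 105, F = 35 + 2 = 37.

70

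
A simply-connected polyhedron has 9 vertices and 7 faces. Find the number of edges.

14

Here V − E + F = 2.
E = V + F − (2) = 9 + 7 − (2) = 14.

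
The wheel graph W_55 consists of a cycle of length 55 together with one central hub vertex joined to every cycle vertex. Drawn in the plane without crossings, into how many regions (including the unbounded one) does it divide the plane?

W_55 has V = 55 + 1 = 56 vertices and E = 2·55 = 110 edges.
By Euler's formula F = 2 − V + E = 2 − 56 + 110 = 56.

56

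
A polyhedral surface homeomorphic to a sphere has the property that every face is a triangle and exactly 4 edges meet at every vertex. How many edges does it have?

Each face has 3 edges and each edge borders two faces, so 2E = 3F.
Each vertex has degree 4, so 4V = 2E and hence V = 3F/4.
Euler: V − E + F = 2 ⇒ (3F/4) − (3F/2) + F = 2.
Multiply by 8: (6 − 12 + 8)F = 16, i.e. 2F = 16.
So F = 8, E = 3·8/2 = 12, V = 3·8/4 = 6.

12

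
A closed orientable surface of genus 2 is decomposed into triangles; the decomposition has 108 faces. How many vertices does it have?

χ = 2 − 2·2 = -2, and every face is a triangle so 3F = 2E.
E = 3·108/2 = 162. Then V = -2 + E − F = -2 + 162 − 108 = 52.

52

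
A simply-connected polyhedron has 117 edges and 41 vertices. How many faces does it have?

Here V − E + F = 2.
F = 2 − V + E = 2 − 41 + 117 = 78.

78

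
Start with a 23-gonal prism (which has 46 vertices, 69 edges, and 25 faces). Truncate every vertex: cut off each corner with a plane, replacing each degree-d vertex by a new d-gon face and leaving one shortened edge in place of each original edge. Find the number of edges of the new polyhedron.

Truncation replaces each original edge-end by a new vertex, so V′ = 2E = 138.
Each original edge survives, and each old vertex of degree d contributes d new edges; summing degrees gives Σd = 2E, so E′ = E + 2E = 3E = 207.
Each original face survives and each original vertex becomes one new face: F′ = F + V = 71.

207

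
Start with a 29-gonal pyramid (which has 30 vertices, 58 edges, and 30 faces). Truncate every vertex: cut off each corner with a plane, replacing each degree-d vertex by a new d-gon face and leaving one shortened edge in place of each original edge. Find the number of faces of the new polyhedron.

Truncation replaces each original edge-end by a new vertex, so V′ = 2E = 116.
Each original edge survives, and each old vertex of degree d contributes d new edges; summing degrees gives Σd = 2E, so E′ = E + 2E = 3E = 174.
Each original face survives and each original vertex becomes one new face: F′ = F + V = 60.

60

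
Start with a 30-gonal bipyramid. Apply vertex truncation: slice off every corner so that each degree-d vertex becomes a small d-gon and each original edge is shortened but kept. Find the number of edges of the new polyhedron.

The base solid has V = 32, E = 90, F = 60.
Truncation replaces each original edge-end by a new vertex, so V′ = 2E = 180.
Each original edge survives, and each old vertex of degree d contributes d new edges; summing degrees gives Σd = 2E, so E′ = E + 2E = 3E = 270.
Each original face survives and each original vertex becomes one new face: F′ = F + V = 92.

270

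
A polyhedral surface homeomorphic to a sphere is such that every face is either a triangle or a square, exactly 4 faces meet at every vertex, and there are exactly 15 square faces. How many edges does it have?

Let x be the number of triangles; then F = 15 + x.
Edge–face incidences: 2E = 4·15 + 3·x = 60 + 3x.
Every vertex has degree 4, so 4V = 2E.
Euler: V − E + F = 2 ⇒ (2E)/4 − E + (15 + x) = 2.
Multiply by 8: 2·(2E) − 4·(2E) + 8·(15 + x) = 16, i.e. 120 + 8x − 2·(60 + 3x) = 16.
Collecting terms: 2x = 16, so x = 8.
Then 2E = 60 + 3·8 = 84, so E = 42, V = 2E/4 = 21, F = 15 + 8 = 23.

42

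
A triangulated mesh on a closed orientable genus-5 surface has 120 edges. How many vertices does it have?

χ = 2 − 2·5 = -8, and every face is a triangle so 3F = 2E.
F = 2E/3 = 80. Then V = -8 + E − F = -8 + 120 − 80 = 32.

32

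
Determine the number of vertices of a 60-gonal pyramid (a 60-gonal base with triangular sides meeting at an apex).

61

A pyramid on an n-gon base has one n-gon and n triangles: V = 60 + 1 = 61, E = 2·60 = 120, F = 60 + 1 = 61.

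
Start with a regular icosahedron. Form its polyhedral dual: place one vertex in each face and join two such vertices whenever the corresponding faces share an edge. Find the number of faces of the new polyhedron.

The base solid has V = 12, E = 30, F = 20.
The dual swaps V and F and preserves E: V′ = F = 20, E′ = E = 30, F′ = V = 12.

12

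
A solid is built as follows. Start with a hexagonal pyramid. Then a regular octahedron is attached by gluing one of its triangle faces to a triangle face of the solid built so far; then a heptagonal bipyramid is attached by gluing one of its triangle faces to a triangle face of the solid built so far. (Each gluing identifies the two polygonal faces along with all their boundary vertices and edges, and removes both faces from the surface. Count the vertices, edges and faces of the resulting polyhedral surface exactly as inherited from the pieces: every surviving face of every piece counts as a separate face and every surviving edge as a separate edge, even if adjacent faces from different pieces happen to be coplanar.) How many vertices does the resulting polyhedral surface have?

A hexagonal pyramid: V=7, E=12, F=7.
Attach a regular octahedron (V=6, E=12, F=8) along a 3-gon: merge 3 vertices and 3 edges, delete both glued faces → V=10, E=21, F=13.
Attach a heptagonal bipyramid (V=9, E=21, F=14) along a 3-gon: merge 3 vertices and 3 edges, delete both glued faces → V=16, E=39, F=25.
Check: V − E + F = 16 − 39 + 25 = 2.

16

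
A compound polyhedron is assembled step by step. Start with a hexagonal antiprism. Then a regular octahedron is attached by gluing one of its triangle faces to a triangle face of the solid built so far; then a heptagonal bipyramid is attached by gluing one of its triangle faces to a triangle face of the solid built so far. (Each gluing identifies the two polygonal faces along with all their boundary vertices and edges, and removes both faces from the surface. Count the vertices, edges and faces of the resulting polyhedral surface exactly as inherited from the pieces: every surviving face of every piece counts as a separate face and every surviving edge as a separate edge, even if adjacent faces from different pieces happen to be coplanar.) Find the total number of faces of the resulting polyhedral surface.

32

A hexagonal antiprism: V=12, E=24, F=14.
Attach a regular octahedron (V=6, E=12, F=8) along a 3-gon: merge 3 vertices and 3 edges, delete both glued faces → V=15, E=33, F=20.
Attach a heptagonal bipyramid (V=9, E=21, F=14) along a 3-gon: merge 3 vertices and 3 edges, delete both glued faces → V=21, E=51, F=32.
Check: V − E + F = 21 − 51 + 32 = 2.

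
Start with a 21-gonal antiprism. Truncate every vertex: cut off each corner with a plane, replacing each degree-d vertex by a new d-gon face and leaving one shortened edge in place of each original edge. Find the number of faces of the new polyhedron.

The base solid has V = 42, E = 84, F = 44.
Truncation replaces each original edge-end by a new vertex, so V′ = 2E = 168.
Each original edge survives, and each old vertex of degree d contributes d new edges; summing degrees gives Σd = 2E, so E′ = E + 2E = 3E = 252.
Each original face survives and each original vertex becomes one new face: F′ = F + V = 86.

86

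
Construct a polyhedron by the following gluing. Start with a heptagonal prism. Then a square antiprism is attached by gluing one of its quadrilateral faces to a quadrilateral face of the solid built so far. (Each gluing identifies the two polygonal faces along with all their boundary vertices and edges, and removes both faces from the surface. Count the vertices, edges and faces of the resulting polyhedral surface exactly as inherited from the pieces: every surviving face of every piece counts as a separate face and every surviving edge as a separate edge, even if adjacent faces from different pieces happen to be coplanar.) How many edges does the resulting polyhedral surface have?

33

A heptagonal prism: V=14, E=21, F=9.
Attach a square antiprism (V=8, E=16, F=10) along a 4-gon: merge 4 vertices and 4 edges, delete both glued faces → V=18, E=33, F=17.
Check: V − E + F = 18 − 33 + 17 = 2.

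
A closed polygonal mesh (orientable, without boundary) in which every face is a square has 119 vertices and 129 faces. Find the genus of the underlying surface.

Every face is a square, so 2E = 4·129 = 516, giving E = 258.
χ = V − E + F = 119 − 258 + 129 = -10.
For a closed orientable surface χ = 2 − 2g, so g = (2 − (-10))/2 = 6.

6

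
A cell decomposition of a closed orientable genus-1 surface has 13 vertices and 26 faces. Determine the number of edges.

39

For a closed orientable surface of genus 1, χ = 2 − 2·1 = 0.
E = V + F − (0) = 13 + 26 − (0) = 39.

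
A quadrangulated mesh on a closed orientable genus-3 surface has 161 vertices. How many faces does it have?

χ = 2 − 2·3 = -4, and every face is a square so 4F = 2E.
V − E + F = -4 with E = 4F/2 gives 161 − (4/2 − 1)·F = -4, so F = 165 and E = 330.

165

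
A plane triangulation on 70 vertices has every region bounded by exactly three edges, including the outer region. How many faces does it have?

136

In a plane triangulation 3F = 2E and V − E + F = 2, so F = 2V − 4 = 2·70 − 4 = 136.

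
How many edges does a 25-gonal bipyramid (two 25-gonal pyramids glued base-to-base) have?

A bipyramid over an n-gon has 2n triangular faces and n + 2 vertices: V = 25 + 2 = 27, E = 3·25 = 75, F = 2·25 = 50.

75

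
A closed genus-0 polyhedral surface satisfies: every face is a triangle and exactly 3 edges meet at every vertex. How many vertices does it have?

Each face has 3 edges and each edge borders two faces, so 2E = 3F.
Each vertex has degree 3, so 3V = 2E and hence V = 3F/3.
Euler: V − E + F = 2 ⇒ (3F/3) − (3F/2) + F = 2.
Multiply by 6: (6 − 9 + 6)F = 12, i.e. 3F = 12.
So F = 4, E = 3·4/2 = 6, V = 3·4/3 = 4.

4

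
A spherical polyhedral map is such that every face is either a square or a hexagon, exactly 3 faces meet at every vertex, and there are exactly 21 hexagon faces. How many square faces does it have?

6

Let x be the number of squares; then F = 21 + x.
Edge–face incidences: 2E = 6·21 + 4·x = 126 + 4x.
Every vertex has degree 3, so 3V = 2E.
Euler: V − E + F = 2 ⇒ (2E)/3 − E + (21 + x) = 2.
Multiply by 6: 2·(2E) − 3·(2E) + 6·(21 + x) = 12, i.e. 126 + 6x − (126 + 4x) = 12.
Collecting terms: 2x = 12, so x = 6.
Then 2E = 126 + 4·6 = 150, so E = 75, V = 2E/3 = 50, F = 21 + 6 = 27.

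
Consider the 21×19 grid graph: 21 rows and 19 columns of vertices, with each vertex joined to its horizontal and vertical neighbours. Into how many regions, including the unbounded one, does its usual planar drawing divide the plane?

361

The grid has V = 21·19 = 399 vertices and E = 21·18 + 19·20 = 758 edges.
F = 2 − V + E = 2 − 399 + 758 = 361.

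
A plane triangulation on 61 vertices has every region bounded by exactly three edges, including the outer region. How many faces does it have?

118

In a plane triangulation 3F = 2E and V − E + F = 2, so F = 2V − 4 = 2·61 − 4 = 118.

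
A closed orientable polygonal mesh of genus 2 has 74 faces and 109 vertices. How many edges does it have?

For a closed orientable surface of genus 2, χ = 2 − 2·2 = -2.
E = V + F − (-2) = 109 + 74 − (-2) = 185.

185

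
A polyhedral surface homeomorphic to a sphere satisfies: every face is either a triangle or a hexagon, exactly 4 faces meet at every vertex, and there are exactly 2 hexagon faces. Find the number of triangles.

12

Let x be the number of triangles; then F = 2 + x.
Edge–face incidences: 2E = 6·2 + 3·x = 12 + 3x.
Every vertex has degree 4, so 4V = 2E.
Euler: V − E + F = 2 ⇒ (2E)/4 − E + (2 + x) = 2.
Multiply by 8: 2·(2E) − 4·(2E) + 8·(2 + x) = 16, i.e. 16 + 8x − 2·(12 + 3x) = 16.
Collecting terms: 2x − 8 = 16, so 2x = 24, so x = 12.
Then 2E = 12 + 3·12 = 48, so E = 24, V = 2E/4 = 12, F = 2 + 12 = 14.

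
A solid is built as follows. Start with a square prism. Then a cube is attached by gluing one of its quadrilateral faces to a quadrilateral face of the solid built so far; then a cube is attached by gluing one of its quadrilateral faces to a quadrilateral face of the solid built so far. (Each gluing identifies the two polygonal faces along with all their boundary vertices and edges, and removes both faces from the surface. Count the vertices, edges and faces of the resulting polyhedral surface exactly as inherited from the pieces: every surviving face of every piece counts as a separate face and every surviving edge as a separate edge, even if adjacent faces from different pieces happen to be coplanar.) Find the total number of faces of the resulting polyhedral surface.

14

A square prism: V=8, E=12, F=6.
Attach a cube (V=8, E=12, F=6) along a 4-gon: merge 4 vertices and 4 edges, delete both glued faces → V=12, E=20, F=10.
Attach a cube (V=8, E=12, F=6) along a 4-gon: merge 4 vertices and 4 edges, delete both glued faces → V=16, E=28, F=14.
Check: V − E + F = 16 − 28 + 14 = 2.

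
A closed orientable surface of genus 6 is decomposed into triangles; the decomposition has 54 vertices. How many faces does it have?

128

χ = 2 − 2·6 = -10, and every face is a triangle so 3F = 2E.
V − E + F = -10 with E = 3F/2 gives 54 − (3/2 − 1)·F = -10, so F = 128 and E = 192.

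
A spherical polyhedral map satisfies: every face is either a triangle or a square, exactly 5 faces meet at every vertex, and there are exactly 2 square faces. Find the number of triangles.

Let x be the number of triangles; then F = 2 + x.
Edge–face incidences: 2E = 4·2 + 3·x = 8 + 3x.
Every vertex has degree 5, so 5V = 2E.
Euler: V − E + F = 2 ⇒ (2E)/5 − E + (2 + x) = 2.
Multiply by 10: 2·(2E) − 5·(2E) + 10·(2 + x) = 20, i.e. 20 + 10x − 3·(8 + 3x) = 20.
Collecting terms: x − 4 = 20, so x = 24.
Then 2E = 8 + 3·24 = 80, so E = 40, V = 2E/5 = 16, F = 2 + 24 = 26.

24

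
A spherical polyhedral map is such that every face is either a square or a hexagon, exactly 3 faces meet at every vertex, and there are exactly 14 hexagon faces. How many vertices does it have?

Let x be the number of squares; then F = 14 + x.
Edge–face incidences: 2E = 6·14 + 4·x = 84 + 4x.
Every vertex has degree 3, so 3V = 2E.
Euler: V − E + F = 2 ⇒ (2E)/3 − E + (14 + x) = 2.
Multiply by 6: 2·(2E) − 3·(2E) + 6·(14 + x) = 12, i.e. 84 + 6x − (84 + 4x) = 12.
Collecting terms: 2x = 12, so x = 6.
Then 2E = 84 + 4·6 = 108, so E = 54, V = 2E/3 = 36, F = 14 + 6 = 20.

36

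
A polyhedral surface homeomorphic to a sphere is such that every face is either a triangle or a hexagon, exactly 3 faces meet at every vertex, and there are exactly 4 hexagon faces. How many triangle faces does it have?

Let x be the number of triangles; then F = 4 + x.
Edge–face incidences: 2E = 6·4 + 3·x = 24 + 3x.
Every vertex has degree 3, so 3V = 2E.
Euler: V − E + F = 2 ⇒ (2E)/3 − E + (4 + x) = 2.
Multiply by 6: 2·(2E) − 3·(2E) + 6·(4 + x) = 12, i.e. 24 + 6x − (24 + 3x) = 12.
Collecting terms: 3x = 12, so x = 4.
Then 2E = 24 + 3·4 = 36, so E = 18, V = 2E/3 = 12, F = 4 + 4 = 8.

4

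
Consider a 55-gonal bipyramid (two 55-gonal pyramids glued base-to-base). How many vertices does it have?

57

A bipyramid over an n-gon has 2n triangular faces and n + 2 vertices: V = 55 + 2 = 57, E = 3·55 = 165, F = 2·55 = 110.
Check: V − E + F = 57 − 165 + 110 = 2.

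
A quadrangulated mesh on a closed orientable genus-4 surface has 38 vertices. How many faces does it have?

χ = 2 − 2·4 = -6, and every face is a square so 4F = 2E.
V − E + F = -6 with E = 4F/2 gives 38 − (4/2 − 1)·F = -6, so F = 44 and E = 88.

44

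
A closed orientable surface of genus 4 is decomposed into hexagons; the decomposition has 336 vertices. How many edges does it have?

χ = 2 − 2·4 = -6, and every face is a hexagon so 6F = 2E.
V − E + F = -6 with E = 6F/2 gives 336 − (6/2 − 1)·F = -6, so F = 171 and E = 513.

513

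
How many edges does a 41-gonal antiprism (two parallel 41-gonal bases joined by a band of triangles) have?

An antiprism on an n-gon has two n-gon caps and 2n triangles: V = 2·41 = 82, E = 4·41 = 164, F = 2·41 + 2 = 84.

164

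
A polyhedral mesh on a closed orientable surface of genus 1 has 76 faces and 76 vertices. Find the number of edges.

152

For a closed orientable surface of genus 1, χ = 2 − 2·1 = 0.
E = V + F − (0) = 76 + 76 − (0) = 152.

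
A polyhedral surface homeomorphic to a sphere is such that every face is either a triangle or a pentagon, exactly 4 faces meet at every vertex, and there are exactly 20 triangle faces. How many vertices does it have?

Let x be the number of pentagons; then F = 20 + x.
Edge–face incidences: 2E = 3·20 + 5·x = 60 + 5x.
Every vertex has degree 4, so 4V = 2E.
Euler: V − E + F = 2 ⇒ (2E)/4 − E + (20 + x) = 2.
Multiply by 8: 2·(2E) − 4·(2E) + 8·(20 + x) = 16, i.e. 160 + 8x − 2·(60 + 5x) = 16.
Collecting terms: −2x + 40 = 16, so −2x = −24, so x = 12.
Then 2E = 60 + 5·12 = 120, so E = 60, V = 2E/4 = 30, F = 20 + 12 = 32.

30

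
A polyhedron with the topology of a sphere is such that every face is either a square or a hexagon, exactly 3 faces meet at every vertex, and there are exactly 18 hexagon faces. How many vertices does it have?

44

Let x be the number of squares; then F = 18 + x.
Edge–face incidences: 2E = 6·18 + 4·x = 108 + 4x.
Every vertex has degree 3, so 3V = 2E.
Euler: V − E + F = 2 ⇒ (2E)/3 − E + (18 + x) = 2.
Multiply by 6: 2·(2E) − 3·(2E) + 6·(18 + x) = 12, i.e. 108 + 6x − (108 + 4x) = 12.
Collecting terms: 2x = 12, so x = 6.
Then 2E = 108 + 4·6 = 132, so E = 66, V = 2E/3 = 44, F = 18 + 6 = 24.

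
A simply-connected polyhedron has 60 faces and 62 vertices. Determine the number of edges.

Here V − E + F = 2.
E = V + F − (2) = 62 + 60 − (2) = 120.

120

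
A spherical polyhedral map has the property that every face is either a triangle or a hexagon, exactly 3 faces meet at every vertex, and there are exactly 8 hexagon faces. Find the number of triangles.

4

Let x be the number of triangles; then F = 8 + x.
Edge–face incidences: 2E = 6·8 + 3·x = 48 + 3x.
Every vertex has degree 3, so 3V = 2E.
Euler: V − E + F = 2 ⇒ (2E)/3 − E + (8 + x) = 2.
Multiply by 6: 2·(2E) − 3·(2E) + 6·(8 + x) = 12, i.e. 48 + 6x − (48 + 3x) = 12.
Collecting terms: 3x = 12, so x = 4.
Then 2E = 48 + 3·4 = 60, so E = 30, V = 2E/3 = 20, F = 8 + 4 = 12.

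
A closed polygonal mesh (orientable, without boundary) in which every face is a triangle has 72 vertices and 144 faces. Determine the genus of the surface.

1

Every face is a triangle, so 2E = 3·144 = 432, giving E = 216.
χ = V − E + F = 72 − 216 + 144 = 0.
For a closed orientable surface χ = 2 − 2g, so g = (2 − (0))/2 = 1.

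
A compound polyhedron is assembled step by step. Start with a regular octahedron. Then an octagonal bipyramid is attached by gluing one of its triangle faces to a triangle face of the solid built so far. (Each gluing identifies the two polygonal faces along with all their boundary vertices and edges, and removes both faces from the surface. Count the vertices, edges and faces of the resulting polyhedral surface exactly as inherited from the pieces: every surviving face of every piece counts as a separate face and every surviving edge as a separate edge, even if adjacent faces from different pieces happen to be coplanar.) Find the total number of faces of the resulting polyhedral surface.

A regular octahedron: V=6, E=12, F=8.
Attach an octagonal bipyramid (V=10, E=24, F=16) along a 3-gon: merge 3 vertices and 3 edges, delete both glued faces → V=13, E=33, F=22.
Check: V − E + F = 13 − 33 + 22 = 2.

22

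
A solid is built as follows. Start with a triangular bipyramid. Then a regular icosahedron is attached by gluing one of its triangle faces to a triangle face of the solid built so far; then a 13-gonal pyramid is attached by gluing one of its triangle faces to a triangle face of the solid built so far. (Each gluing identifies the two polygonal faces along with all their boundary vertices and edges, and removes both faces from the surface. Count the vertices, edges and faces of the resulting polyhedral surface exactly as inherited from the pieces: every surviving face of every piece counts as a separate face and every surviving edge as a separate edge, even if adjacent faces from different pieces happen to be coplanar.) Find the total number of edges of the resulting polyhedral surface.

59

A triangular bipyramid: V=5, E=9, F=6.
Attach a regular icosahedron (V=12, E=30, F=20) along a 3-gon: merge 3 vertices and 3 edges, delete both glued faces → V=14, E=36, F=24.
Attach a 13-gonal pyramid (V=14, E=26, F=14) along a 3-gon: merge 3 vertices and 3 edges, delete both glued faces → V=25, E=59, F=36.
Check: V − E + F = 25 − 59 + 36 = 2.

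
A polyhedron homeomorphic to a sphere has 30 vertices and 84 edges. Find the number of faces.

Here V − E + F = 2.
F = 2 − V + E = 2 − 30 + 84 = 56.

56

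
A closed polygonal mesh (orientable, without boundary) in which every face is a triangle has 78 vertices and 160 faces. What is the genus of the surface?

Every face is a triangle, so 2E = 3·160 = 480, giving E = 240.
χ = V − E + F = 78 − 240 + 160 = -2.
For a closed orientable surface χ = 2 − 2g, so g = (2 − (-2))/2 = 2.

2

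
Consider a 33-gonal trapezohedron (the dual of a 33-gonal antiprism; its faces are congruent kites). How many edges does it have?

The n-trapezohedron (dual of the n-antiprism) has V = 2·33 + 2 = 68, E = 4·33 = 132, F = 2·33 = 66.
Check: V − E + F = 68 − 132 + 66 = 2.

132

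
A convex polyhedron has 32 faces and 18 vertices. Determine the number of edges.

Here V − E + F = 2.
E = V + F − (2) = 18 + 32 − (2) = 48.

48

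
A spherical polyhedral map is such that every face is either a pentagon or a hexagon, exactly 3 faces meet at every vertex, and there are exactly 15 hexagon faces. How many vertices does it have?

50

Let x be the number of pentagons; then F = 15 + x.
Edge–face incidences: 2E = 6·15 + 5·x = 90 + 5x.
Every vertex has degree 3, so 3V = 2E.
Euler: V − E + F = 2 ⇒ (2E)/3 − E + (15 + x) = 2.
Multiply by 6: 2·(2E) − 3·(2E) + 6·(15 + x) = 12, i.e. 90 + 6x − (90 + 5x) = 12.
Collecting terms: x = 12.
Then 2E = 90 + 5·12 = 150, so E = 75, V = 2E/3 = 50, F = 15 + 12 = 27.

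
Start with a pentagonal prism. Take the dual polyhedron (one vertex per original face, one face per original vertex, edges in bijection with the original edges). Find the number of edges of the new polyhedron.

The base solid has V = 10, E = 15, F = 7.
The dual swaps V and F and preserves E: V′ = F = 7, E′ = E = 15, F′ = V = 10.

15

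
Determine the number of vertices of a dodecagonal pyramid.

A pyramid on an n-gon base has one n-gon and n triangles: V = 12 + 1 = 13, E = 2·12 = 24, F = 12 + 1 = 13.

13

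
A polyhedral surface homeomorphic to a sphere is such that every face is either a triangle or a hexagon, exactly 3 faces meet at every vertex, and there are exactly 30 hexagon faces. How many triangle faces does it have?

4

Let x be the number of triangles; then F = 30 + x.
Edge–face incidences: 2E = 6·30 + 3·x = 180 + 3x.
Every vertex has degree 3, so 3V = 2E.
Euler: V − E + F = 2 ⇒ (2E)/3 − E + (30 + x) = 2.
Multiply by 6: 2·(2E) − 3·(2E) + 6·(30 + x) = 12, i.e. 180 + 6x − (180 + 3x) = 12.
Collecting terms: 3x = 12, so x = 4.
Then 2E = 180 + 3·4 = 192, so E = 96, V = 2E/3 = 64, F = 30 + 4 = 34.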